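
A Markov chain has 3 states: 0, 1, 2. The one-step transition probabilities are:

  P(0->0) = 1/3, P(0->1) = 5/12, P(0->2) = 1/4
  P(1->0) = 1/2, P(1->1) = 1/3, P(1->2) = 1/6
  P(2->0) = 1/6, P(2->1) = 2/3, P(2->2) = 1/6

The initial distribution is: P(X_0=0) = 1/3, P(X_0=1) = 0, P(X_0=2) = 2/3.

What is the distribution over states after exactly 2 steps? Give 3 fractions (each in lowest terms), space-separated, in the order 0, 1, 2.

Answer: 43/108 5/12 5/27

Derivation:
Propagating the distribution step by step (d_{t+1} = d_t * P):
d_0 = (0=1/3, 1=0, 2=2/3)
  d_1[0] = 1/3*1/3 + 0*1/2 + 2/3*1/6 = 2/9
  d_1[1] = 1/3*5/12 + 0*1/3 + 2/3*2/3 = 7/12
  d_1[2] = 1/3*1/4 + 0*1/6 + 2/3*1/6 = 7/36
d_1 = (0=2/9, 1=7/12, 2=7/36)
  d_2[0] = 2/9*1/3 + 7/12*1/2 + 7/36*1/6 = 43/108
  d_2[1] = 2/9*5/12 + 7/12*1/3 + 7/36*2/3 = 5/12
  d_2[2] = 2/9*1/4 + 7/12*1/6 + 7/36*1/6 = 5/27
d_2 = (0=43/108, 1=5/12, 2=5/27)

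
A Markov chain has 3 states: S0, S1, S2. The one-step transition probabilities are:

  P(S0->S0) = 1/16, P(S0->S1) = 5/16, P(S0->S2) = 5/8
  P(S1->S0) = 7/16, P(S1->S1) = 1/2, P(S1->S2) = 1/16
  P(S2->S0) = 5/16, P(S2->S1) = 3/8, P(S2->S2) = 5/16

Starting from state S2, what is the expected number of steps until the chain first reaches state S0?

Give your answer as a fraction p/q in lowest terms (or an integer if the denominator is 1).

Let h_i = expected steps to first reach S0 from state i.
Boundary: h_S0 = 0.
First-step equations for the other states:
  h_S1 = 1 + 7/16*h_S0 + 1/2*h_S1 + 1/16*h_S2
  h_S2 = 1 + 5/16*h_S0 + 3/8*h_S1 + 5/16*h_S2

Substituting h_S0 = 0 and rearranging gives the linear system (I - Q) h = 1:
  [1/2, -1/16] . (h_S1, h_S2) = 1
  [-3/8, 11/16] . (h_S1, h_S2) = 1

Solving yields:
  h_S1 = 96/41
  h_S2 = 112/41

Starting state is S2, so the expected hitting time is h_S2 = 112/41.

Answer: 112/41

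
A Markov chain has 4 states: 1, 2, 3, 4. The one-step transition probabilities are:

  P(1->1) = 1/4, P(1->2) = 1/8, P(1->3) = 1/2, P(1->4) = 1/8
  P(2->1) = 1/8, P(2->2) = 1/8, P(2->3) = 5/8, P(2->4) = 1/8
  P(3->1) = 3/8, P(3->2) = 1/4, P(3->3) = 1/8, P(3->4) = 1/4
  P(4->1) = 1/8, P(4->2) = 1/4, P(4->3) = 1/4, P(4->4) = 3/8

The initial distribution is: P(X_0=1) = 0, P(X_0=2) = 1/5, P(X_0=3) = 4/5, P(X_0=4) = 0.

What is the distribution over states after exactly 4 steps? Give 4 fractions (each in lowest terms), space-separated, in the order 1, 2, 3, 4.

Propagating the distribution step by step (d_{t+1} = d_t * P):
d_0 = (1=0, 2=1/5, 3=4/5, 4=0)
  d_1[1] = 0*1/4 + 1/5*1/8 + 4/5*3/8 + 0*1/8 = 13/40
  d_1[2] = 0*1/8 + 1/5*1/8 + 4/5*1/4 + 0*1/4 = 9/40
  d_1[3] = 0*1/2 + 1/5*5/8 + 4/5*1/8 + 0*1/4 = 9/40
  d_1[4] = 0*1/8 + 1/5*1/8 + 4/5*1/4 + 0*3/8 = 9/40
d_1 = (1=13/40, 2=9/40, 3=9/40, 4=9/40)
  d_2[1] = 13/40*1/4 + 9/40*1/8 + 9/40*3/8 + 9/40*1/8 = 71/320
  d_2[2] = 13/40*1/8 + 9/40*1/8 + 9/40*1/4 + 9/40*1/4 = 29/160
  d_2[3] = 13/40*1/2 + 9/40*5/8 + 9/40*1/8 + 9/40*1/4 = 31/80
  d_2[4] = 13/40*1/8 + 9/40*1/8 + 9/40*1/4 + 9/40*3/8 = 67/320
d_2 = (1=71/320, 2=29/160, 3=31/80, 4=67/320)
  d_3[1] = 71/320*1/4 + 29/160*1/8 + 31/80*3/8 + 67/320*1/8 = 639/2560
  d_3[2] = 71/320*1/8 + 29/160*1/8 + 31/80*1/4 + 67/320*1/4 = 511/2560
  d_3[3] = 71/320*1/2 + 29/160*5/8 + 31/80*1/8 + 67/320*1/4 = 13/40
  d_3[4] = 71/320*1/8 + 29/160*1/8 + 31/80*1/4 + 67/320*3/8 = 289/1280
d_3 = (1=639/2560, 2=511/2560, 3=13/40, 4=289/1280)
  d_4[1] = 639/2560*1/4 + 511/2560*1/8 + 13/40*3/8 + 289/1280*1/8 = 4863/20480
  d_4[2] = 639/2560*1/8 + 511/2560*1/8 + 13/40*1/4 + 289/1280*1/4 = 397/2048
  d_4[3] = 639/2560*1/2 + 511/2560*5/8 + 13/40*1/8 + 289/1280*1/4 = 7099/20480
  d_4[4] = 639/2560*1/8 + 511/2560*1/8 + 13/40*1/4 + 289/1280*3/8 = 1137/5120
d_4 = (1=4863/20480, 2=397/2048, 3=7099/20480, 4=1137/5120)

Answer: 4863/20480 397/2048 7099/20480 1137/5120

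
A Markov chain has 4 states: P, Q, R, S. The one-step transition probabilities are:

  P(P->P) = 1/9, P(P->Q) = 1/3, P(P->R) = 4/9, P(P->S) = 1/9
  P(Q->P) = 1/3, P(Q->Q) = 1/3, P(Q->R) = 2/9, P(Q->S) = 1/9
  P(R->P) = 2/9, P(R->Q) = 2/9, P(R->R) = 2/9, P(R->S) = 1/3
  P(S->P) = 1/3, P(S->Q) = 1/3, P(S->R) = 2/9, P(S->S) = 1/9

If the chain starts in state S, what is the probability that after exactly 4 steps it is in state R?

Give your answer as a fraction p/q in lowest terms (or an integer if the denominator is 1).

Computing P^4 by repeated multiplication:
P^1 =
  P: [1/9, 1/3, 4/9, 1/9]
  Q: [1/3, 1/3, 2/9, 1/9]
  R: [2/9, 2/9, 2/9, 1/3]
  S: [1/3, 1/3, 2/9, 1/9]
P^2 =
  P: [7/27, 23/81, 20/81, 17/81]
  Q: [19/81, 25/81, 8/27, 13/81]
  R: [7/27, 25/81, 22/81, 13/81]
  S: [19/81, 25/81, 8/27, 13/81]
P^3 =
  P: [181/729, 223/729, 68/243, 121/729]
  Q: [181/729, 73/243, 200/729, 43/243]
  R: [179/729, 221/729, 68/243, 125/729]
  S: [181/729, 73/243, 200/729, 43/243]
P^4 =
  P: [1621/6561, 661/2187, 1820/6561, 379/2187]
  Q: [1625/6561, 1987/6561, 1820/6561, 1129/6561]
  R: [1625/6561, 661/2187, 1816/6561, 379/2187]
  S: [1625/6561, 1987/6561, 1820/6561, 1129/6561]

(P^4)[S -> R] = 1820/6561

Answer: 1820/6561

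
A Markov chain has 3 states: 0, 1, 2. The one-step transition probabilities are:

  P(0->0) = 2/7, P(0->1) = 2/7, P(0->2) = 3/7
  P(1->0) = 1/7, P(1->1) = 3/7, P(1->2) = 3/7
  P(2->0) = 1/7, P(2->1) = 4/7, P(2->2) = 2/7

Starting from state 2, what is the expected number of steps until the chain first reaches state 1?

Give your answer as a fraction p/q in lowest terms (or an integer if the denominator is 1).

Answer: 21/11

Derivation:
Let h_i = expected steps to first reach 1 from state i.
Boundary: h_1 = 0.
First-step equations for the other states:
  h_0 = 1 + 2/7*h_0 + 2/7*h_1 + 3/7*h_2
  h_2 = 1 + 1/7*h_0 + 4/7*h_1 + 2/7*h_2

Substituting h_1 = 0 and rearranging gives the linear system (I - Q) h = 1:
  [5/7, -3/7] . (h_0, h_2) = 1
  [-1/7, 5/7] . (h_0, h_2) = 1

Solving yields:
  h_0 = 28/11
  h_2 = 21/11

Starting state is 2, so the expected hitting time is h_2 = 21/11.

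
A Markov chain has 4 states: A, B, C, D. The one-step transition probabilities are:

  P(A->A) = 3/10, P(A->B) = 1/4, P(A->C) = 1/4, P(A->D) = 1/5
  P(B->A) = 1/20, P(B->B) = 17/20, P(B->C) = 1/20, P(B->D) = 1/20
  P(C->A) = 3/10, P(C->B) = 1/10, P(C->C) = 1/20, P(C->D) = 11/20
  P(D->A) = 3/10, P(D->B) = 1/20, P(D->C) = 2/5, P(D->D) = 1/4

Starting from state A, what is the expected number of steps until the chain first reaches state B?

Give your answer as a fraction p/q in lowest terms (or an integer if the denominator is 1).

Let h_i = expected steps to first reach B from state i.
Boundary: h_B = 0.
First-step equations for the other states:
  h_A = 1 + 3/10*h_A + 1/4*h_B + 1/4*h_C + 1/5*h_D
  h_C = 1 + 3/10*h_A + 1/10*h_B + 1/20*h_C + 11/20*h_D
  h_D = 1 + 3/10*h_A + 1/20*h_B + 2/5*h_C + 1/4*h_D

Substituting h_B = 0 and rearranging gives the linear system (I - Q) h = 1:
  [7/10, -1/4, -1/5] . (h_A, h_C, h_D) = 1
  [-3/10, 19/20, -11/20] . (h_A, h_C, h_D) = 1
  [-3/10, -2/5, 3/4] . (h_A, h_C, h_D) = 1

Solving yields:
  h_A = 870/133
  h_C = 1040/133
  h_D = 1080/133

Starting state is A, so the expected hitting time is h_A = 870/133.

Answer: 870/133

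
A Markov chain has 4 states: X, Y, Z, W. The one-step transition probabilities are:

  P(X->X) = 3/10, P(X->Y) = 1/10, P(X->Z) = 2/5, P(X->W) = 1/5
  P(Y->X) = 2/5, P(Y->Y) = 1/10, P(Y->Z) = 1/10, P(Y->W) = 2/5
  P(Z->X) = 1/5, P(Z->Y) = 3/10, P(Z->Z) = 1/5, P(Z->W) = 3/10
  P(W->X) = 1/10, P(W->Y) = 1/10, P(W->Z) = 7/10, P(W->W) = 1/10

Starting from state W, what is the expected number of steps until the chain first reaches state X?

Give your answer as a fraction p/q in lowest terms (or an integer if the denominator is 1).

Answer: 1620/313

Derivation:
Let h_i = expected steps to first reach X from state i.
Boundary: h_X = 0.
First-step equations for the other states:
  h_Y = 1 + 2/5*h_X + 1/10*h_Y + 1/10*h_Z + 2/5*h_W
  h_Z = 1 + 1/5*h_X + 3/10*h_Y + 1/5*h_Z + 3/10*h_W
  h_W = 1 + 1/10*h_X + 1/10*h_Y + 7/10*h_Z + 1/10*h_W

Substituting h_X = 0 and rearranging gives the linear system (I - Q) h = 1:
  [9/10, -1/10, -2/5] . (h_Y, h_Z, h_W) = 1
  [-3/10, 4/5, -3/10] . (h_Y, h_Z, h_W) = 1
  [-1/10, -7/10, 9/10] . (h_Y, h_Z, h_W) = 1

Solving yields:
  h_Y = 1230/313
  h_Z = 1460/313
  h_W = 1620/313

Starting state is W, so the expected hitting time is h_W = 1620/313.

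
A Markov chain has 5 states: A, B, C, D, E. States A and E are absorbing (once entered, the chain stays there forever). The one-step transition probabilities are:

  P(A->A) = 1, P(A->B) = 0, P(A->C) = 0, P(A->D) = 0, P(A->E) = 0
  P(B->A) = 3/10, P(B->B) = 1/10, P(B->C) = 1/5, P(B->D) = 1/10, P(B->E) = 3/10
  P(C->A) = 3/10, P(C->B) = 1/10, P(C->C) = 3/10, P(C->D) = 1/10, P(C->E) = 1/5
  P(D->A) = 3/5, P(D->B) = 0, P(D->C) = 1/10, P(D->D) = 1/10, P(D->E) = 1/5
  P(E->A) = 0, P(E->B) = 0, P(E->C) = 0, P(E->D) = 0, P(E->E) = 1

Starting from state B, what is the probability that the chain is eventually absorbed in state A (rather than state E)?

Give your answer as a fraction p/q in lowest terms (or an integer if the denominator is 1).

Let a_i = P(absorbed in A | start in state i).
Boundary conditions: a_A = 1, a_E = 0.
For each transient state i, a_i = sum_j P(i->j) * a_j:
  a_B = 3/10*a_A + 1/10*a_B + 1/5*a_C + 1/10*a_D + 3/10*a_E
  a_C = 3/10*a_A + 1/10*a_B + 3/10*a_C + 1/10*a_D + 1/5*a_E
  a_D = 3/5*a_A + 0*a_B + 1/10*a_C + 1/10*a_D + 1/5*a_E

Substituting a_A = 1 and a_E = 0, rearrange to (I - Q) a = r where r[i] = P(i -> A):
  [9/10, -1/5, -1/10] . (a_B, a_C, a_D) = 3/10
  [-1/10, 7/10, -1/10] . (a_B, a_C, a_D) = 3/10
  [0, -1/10, 9/10] . (a_B, a_C, a_D) = 3/5

Solving yields:
  a_B = 27/49
  a_C = 30/49
  a_D = 36/49

Starting state is B, so the absorption probability is a_B = 27/49.

Answer: 27/49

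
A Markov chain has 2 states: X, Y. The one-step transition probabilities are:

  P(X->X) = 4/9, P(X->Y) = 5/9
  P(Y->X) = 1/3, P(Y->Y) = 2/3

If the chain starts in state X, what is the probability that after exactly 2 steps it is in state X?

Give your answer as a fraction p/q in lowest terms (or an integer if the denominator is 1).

Computing P^2 by repeated multiplication:
P^1 =
  X: [4/9, 5/9]
  Y: [1/3, 2/3]
P^2 =
  X: [31/81, 50/81]
  Y: [10/27, 17/27]

(P^2)[X -> X] = 31/81

Answer: 31/81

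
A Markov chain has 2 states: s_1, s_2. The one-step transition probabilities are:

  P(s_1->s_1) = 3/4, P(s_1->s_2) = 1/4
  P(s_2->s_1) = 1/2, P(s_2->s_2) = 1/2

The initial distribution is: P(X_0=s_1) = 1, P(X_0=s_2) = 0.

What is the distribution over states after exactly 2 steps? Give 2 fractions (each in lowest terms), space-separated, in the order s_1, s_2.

Propagating the distribution step by step (d_{t+1} = d_t * P):
d_0 = (s_1=1, s_2=0)
  d_1[s_1] = 1*3/4 + 0*1/2 = 3/4
  d_1[s_2] = 1*1/4 + 0*1/2 = 1/4
d_1 = (s_1=3/4, s_2=1/4)
  d_2[s_1] = 3/4*3/4 + 1/4*1/2 = 11/16
  d_2[s_2] = 3/4*1/4 + 1/4*1/2 = 5/16
d_2 = (s_1=11/16, s_2=5/16)

Answer: 11/16 5/16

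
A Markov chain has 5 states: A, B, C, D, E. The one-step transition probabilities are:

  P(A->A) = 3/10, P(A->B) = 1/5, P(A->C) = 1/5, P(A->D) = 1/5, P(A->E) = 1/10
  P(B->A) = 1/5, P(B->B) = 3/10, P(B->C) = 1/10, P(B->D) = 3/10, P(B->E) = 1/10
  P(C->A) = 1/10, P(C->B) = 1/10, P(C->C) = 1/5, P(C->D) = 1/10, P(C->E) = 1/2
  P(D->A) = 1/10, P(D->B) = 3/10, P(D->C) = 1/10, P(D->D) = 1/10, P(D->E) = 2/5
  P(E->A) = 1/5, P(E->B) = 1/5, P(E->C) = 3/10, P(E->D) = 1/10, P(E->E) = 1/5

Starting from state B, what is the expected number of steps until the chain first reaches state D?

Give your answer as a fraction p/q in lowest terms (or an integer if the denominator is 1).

Answer: 740/153

Derivation:
Let h_i = expected steps to first reach D from state i.
Boundary: h_D = 0.
First-step equations for the other states:
  h_A = 1 + 3/10*h_A + 1/5*h_B + 1/5*h_C + 1/5*h_D + 1/10*h_E
  h_B = 1 + 1/5*h_A + 3/10*h_B + 1/10*h_C + 3/10*h_D + 1/10*h_E
  h_C = 1 + 1/10*h_A + 1/10*h_B + 1/5*h_C + 1/10*h_D + 1/2*h_E
  h_E = 1 + 1/5*h_A + 1/5*h_B + 3/10*h_C + 1/10*h_D + 1/5*h_E

Substituting h_D = 0 and rearranging gives the linear system (I - Q) h = 1:
  [7/10, -1/5, -1/5, -1/10] . (h_A, h_B, h_C, h_E) = 1
  [-1/5, 7/10, -1/10, -1/10] . (h_A, h_B, h_C, h_E) = 1
  [-1/10, -1/10, 4/5, -1/2] . (h_A, h_B, h_C, h_E) = 1
  [-1/5, -1/5, -3/10, 4/5] . (h_A, h_B, h_C, h_E) = 1

Solving yields:
  h_A = 50/9
  h_B = 740/153
  h_C = 110/17
  h_E = 320/51

Starting state is B, so the expected hitting time is h_B = 740/153.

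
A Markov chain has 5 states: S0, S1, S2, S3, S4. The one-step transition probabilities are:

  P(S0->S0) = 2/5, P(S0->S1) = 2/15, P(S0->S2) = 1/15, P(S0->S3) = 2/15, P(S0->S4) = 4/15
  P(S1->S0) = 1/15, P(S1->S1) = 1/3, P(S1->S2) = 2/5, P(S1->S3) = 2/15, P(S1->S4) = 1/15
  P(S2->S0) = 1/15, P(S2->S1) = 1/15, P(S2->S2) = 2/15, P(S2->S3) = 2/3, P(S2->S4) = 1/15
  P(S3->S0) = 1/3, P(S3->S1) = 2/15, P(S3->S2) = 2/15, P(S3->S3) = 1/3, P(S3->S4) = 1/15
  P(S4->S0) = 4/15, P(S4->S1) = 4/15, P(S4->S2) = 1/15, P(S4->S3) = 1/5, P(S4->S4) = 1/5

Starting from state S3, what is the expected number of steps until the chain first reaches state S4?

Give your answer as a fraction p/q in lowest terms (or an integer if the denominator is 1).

Let h_i = expected steps to first reach S4 from state i.
Boundary: h_S4 = 0.
First-step equations for the other states:
  h_S0 = 1 + 2/5*h_S0 + 2/15*h_S1 + 1/15*h_S2 + 2/15*h_S3 + 4/15*h_S4
  h_S1 = 1 + 1/15*h_S0 + 1/3*h_S1 + 2/5*h_S2 + 2/15*h_S3 + 1/15*h_S4
  h_S2 = 1 + 1/15*h_S0 + 1/15*h_S1 + 2/15*h_S2 + 2/3*h_S3 + 1/15*h_S4
  h_S3 = 1 + 1/3*h_S0 + 2/15*h_S1 + 2/15*h_S2 + 1/3*h_S3 + 1/15*h_S4

Substituting h_S4 = 0 and rearranging gives the linear system (I - Q) h = 1:
  [3/5, -2/15, -1/15, -2/15] . (h_S0, h_S1, h_S2, h_S3) = 1
  [-1/15, 2/3, -2/5, -2/15] . (h_S0, h_S1, h_S2, h_S3) = 1
  [-1/15, -1/15, 13/15, -2/3] . (h_S0, h_S1, h_S2, h_S3) = 1
  [-1/3, -2/15, -2/15, 2/3] . (h_S0, h_S1, h_S2, h_S3) = 1

Solving yields:
  h_S0 = 825/127
  h_S1 = 1150/127
  h_S2 = 1110/127
  h_S3 = 1055/127

Starting state is S3, so the expected hitting time is h_S3 = 1055/127.

Answer: 1055/127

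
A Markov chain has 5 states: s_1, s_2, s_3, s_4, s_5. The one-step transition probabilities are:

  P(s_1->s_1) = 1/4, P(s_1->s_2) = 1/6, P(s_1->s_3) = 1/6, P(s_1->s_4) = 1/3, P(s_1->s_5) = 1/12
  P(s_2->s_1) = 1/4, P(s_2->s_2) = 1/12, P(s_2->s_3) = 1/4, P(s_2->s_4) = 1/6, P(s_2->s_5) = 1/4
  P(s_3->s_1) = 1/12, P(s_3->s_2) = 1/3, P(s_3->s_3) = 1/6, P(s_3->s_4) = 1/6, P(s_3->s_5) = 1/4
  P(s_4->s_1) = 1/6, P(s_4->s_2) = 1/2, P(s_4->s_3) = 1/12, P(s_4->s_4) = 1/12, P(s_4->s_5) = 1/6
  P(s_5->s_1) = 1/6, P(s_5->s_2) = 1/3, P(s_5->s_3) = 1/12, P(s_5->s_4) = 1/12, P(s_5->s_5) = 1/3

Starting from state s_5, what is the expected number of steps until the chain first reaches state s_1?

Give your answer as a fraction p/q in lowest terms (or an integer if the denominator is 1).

Answer: 3908/697

Derivation:
Let h_i = expected steps to first reach s_1 from state i.
Boundary: h_s_1 = 0.
First-step equations for the other states:
  h_s_2 = 1 + 1/4*h_s_1 + 1/12*h_s_2 + 1/4*h_s_3 + 1/6*h_s_4 + 1/4*h_s_5
  h_s_3 = 1 + 1/12*h_s_1 + 1/3*h_s_2 + 1/6*h_s_3 + 1/6*h_s_4 + 1/4*h_s_5
  h_s_4 = 1 + 1/6*h_s_1 + 1/2*h_s_2 + 1/12*h_s_3 + 1/12*h_s_4 + 1/6*h_s_5
  h_s_5 = 1 + 1/6*h_s_1 + 1/3*h_s_2 + 1/12*h_s_3 + 1/12*h_s_4 + 1/3*h_s_5

Substituting h_s_1 = 0 and rearranging gives the linear system (I - Q) h = 1:
  [11/12, -1/4, -1/6, -1/4] . (h_s_2, h_s_3, h_s_4, h_s_5) = 1
  [-1/3, 5/6, -1/6, -1/4] . (h_s_2, h_s_3, h_s_4, h_s_5) = 1
  [-1/2, -1/12, 11/12, -1/6] . (h_s_2, h_s_3, h_s_4, h_s_5) = 1
  [-1/3, -1/12, -1/12, 2/3] . (h_s_2, h_s_3, h_s_4, h_s_5) = 1

Solving yields:
  h_s_2 = 3692/697
  h_s_3 = 4260/697
  h_s_4 = 3872/697
  h_s_5 = 3908/697

Starting state is s_5, so the expected hitting time is h_s_5 = 3908/697.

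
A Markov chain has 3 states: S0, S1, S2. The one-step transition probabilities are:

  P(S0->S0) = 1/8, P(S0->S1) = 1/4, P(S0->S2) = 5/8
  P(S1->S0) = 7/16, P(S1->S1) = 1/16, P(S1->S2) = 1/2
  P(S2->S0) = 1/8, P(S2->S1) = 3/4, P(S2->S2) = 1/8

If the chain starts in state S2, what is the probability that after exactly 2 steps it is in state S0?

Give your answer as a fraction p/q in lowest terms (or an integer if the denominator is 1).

Answer: 23/64

Derivation:
Computing P^2 by repeated multiplication:
P^1 =
  S0: [1/8, 1/4, 5/8]
  S1: [7/16, 1/16, 1/2]
  S2: [1/8, 3/4, 1/8]
P^2 =
  S0: [13/64, 33/64, 9/32]
  S1: [37/256, 125/256, 47/128]
  S2: [23/64, 11/64, 15/32]

(P^2)[S2 -> S0] = 23/64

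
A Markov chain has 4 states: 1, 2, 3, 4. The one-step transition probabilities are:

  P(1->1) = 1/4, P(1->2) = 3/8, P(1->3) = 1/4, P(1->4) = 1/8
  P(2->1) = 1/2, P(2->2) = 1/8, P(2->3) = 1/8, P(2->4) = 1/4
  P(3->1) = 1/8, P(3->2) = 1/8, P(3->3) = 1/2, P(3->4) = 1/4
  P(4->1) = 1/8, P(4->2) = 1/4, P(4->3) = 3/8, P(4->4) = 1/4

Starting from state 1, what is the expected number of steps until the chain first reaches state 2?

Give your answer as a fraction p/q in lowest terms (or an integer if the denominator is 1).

Answer: 328/85

Derivation:
Let h_i = expected steps to first reach 2 from state i.
Boundary: h_2 = 0.
First-step equations for the other states:
  h_1 = 1 + 1/4*h_1 + 3/8*h_2 + 1/4*h_3 + 1/8*h_4
  h_3 = 1 + 1/8*h_1 + 1/8*h_2 + 1/2*h_3 + 1/4*h_4
  h_4 = 1 + 1/8*h_1 + 1/4*h_2 + 3/8*h_3 + 1/4*h_4

Substituting h_2 = 0 and rearranging gives the linear system (I - Q) h = 1:
  [3/4, -1/4, -1/8] . (h_1, h_3, h_4) = 1
  [-1/8, 1/2, -1/4] . (h_1, h_3, h_4) = 1
  [-1/8, -3/8, 3/4] . (h_1, h_3, h_4) = 1

Solving yields:
  h_1 = 328/85
  h_3 = 448/85
  h_4 = 392/85

Starting state is 1, so the expected hitting time is h_1 = 328/85.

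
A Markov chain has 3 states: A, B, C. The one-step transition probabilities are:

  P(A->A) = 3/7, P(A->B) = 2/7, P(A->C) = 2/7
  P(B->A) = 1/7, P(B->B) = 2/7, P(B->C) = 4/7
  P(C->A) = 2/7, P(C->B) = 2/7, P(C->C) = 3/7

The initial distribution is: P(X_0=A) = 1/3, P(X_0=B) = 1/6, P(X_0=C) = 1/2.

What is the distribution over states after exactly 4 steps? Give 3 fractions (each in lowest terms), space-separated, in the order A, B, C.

Answer: 4117/14406 2/7 6173/14406

Derivation:
Propagating the distribution step by step (d_{t+1} = d_t * P):
d_0 = (A=1/3, B=1/6, C=1/2)
  d_1[A] = 1/3*3/7 + 1/6*1/7 + 1/2*2/7 = 13/42
  d_1[B] = 1/3*2/7 + 1/6*2/7 + 1/2*2/7 = 2/7
  d_1[C] = 1/3*2/7 + 1/6*4/7 + 1/2*3/7 = 17/42
d_1 = (A=13/42, B=2/7, C=17/42)
  d_2[A] = 13/42*3/7 + 2/7*1/7 + 17/42*2/7 = 85/294
  d_2[B] = 13/42*2/7 + 2/7*2/7 + 17/42*2/7 = 2/7
  d_2[C] = 13/42*2/7 + 2/7*4/7 + 17/42*3/7 = 125/294
d_2 = (A=85/294, B=2/7, C=125/294)
  d_3[A] = 85/294*3/7 + 2/7*1/7 + 125/294*2/7 = 589/2058
  d_3[B] = 85/294*2/7 + 2/7*2/7 + 125/294*2/7 = 2/7
  d_3[C] = 85/294*2/7 + 2/7*4/7 + 125/294*3/7 = 881/2058
d_3 = (A=589/2058, B=2/7, C=881/2058)
  d_4[A] = 589/2058*3/7 + 2/7*1/7 + 881/2058*2/7 = 4117/14406
  d_4[B] = 589/2058*2/7 + 2/7*2/7 + 881/2058*2/7 = 2/7
  d_4[C] = 589/2058*2/7 + 2/7*4/7 + 881/2058*3/7 = 6173/14406
d_4 = (A=4117/14406, B=2/7, C=6173/14406)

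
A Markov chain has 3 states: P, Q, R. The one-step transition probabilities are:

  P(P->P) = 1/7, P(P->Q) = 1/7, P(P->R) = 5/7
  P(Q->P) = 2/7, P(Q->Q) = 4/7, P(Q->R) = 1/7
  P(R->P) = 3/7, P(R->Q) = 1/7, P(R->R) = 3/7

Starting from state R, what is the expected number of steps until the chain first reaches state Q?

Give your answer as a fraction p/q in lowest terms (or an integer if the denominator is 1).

Let h_i = expected steps to first reach Q from state i.
Boundary: h_Q = 0.
First-step equations for the other states:
  h_P = 1 + 1/7*h_P + 1/7*h_Q + 5/7*h_R
  h_R = 1 + 3/7*h_P + 1/7*h_Q + 3/7*h_R

Substituting h_Q = 0 and rearranging gives the linear system (I - Q) h = 1:
  [6/7, -5/7] . (h_P, h_R) = 1
  [-3/7, 4/7] . (h_P, h_R) = 1

Solving yields:
  h_P = 7
  h_R = 7

Starting state is R, so the expected hitting time is h_R = 7.

Answer: 7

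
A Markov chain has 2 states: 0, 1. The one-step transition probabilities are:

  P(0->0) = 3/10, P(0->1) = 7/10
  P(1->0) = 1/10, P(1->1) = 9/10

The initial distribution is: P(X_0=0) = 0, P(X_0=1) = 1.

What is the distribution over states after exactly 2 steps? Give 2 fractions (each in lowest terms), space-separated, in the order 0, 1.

Answer: 3/25 22/25

Derivation:
Propagating the distribution step by step (d_{t+1} = d_t * P):
d_0 = (0=0, 1=1)
  d_1[0] = 0*3/10 + 1*1/10 = 1/10
  d_1[1] = 0*7/10 + 1*9/10 = 9/10
d_1 = (0=1/10, 1=9/10)
  d_2[0] = 1/10*3/10 + 9/10*1/10 = 3/25
  d_2[1] = 1/10*7/10 + 9/10*9/10 = 22/25
d_2 = (0=3/25, 1=22/25)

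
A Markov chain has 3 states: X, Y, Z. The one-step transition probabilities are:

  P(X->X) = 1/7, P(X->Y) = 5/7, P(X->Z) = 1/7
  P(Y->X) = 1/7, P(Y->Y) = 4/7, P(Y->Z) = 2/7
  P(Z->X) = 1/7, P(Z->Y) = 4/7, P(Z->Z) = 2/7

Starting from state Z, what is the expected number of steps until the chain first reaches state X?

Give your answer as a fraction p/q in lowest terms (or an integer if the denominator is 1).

Answer: 7

Derivation:
Let h_i = expected steps to first reach X from state i.
Boundary: h_X = 0.
First-step equations for the other states:
  h_Y = 1 + 1/7*h_X + 4/7*h_Y + 2/7*h_Z
  h_Z = 1 + 1/7*h_X + 4/7*h_Y + 2/7*h_Z

Substituting h_X = 0 and rearranging gives the linear system (I - Q) h = 1:
  [3/7, -2/7] . (h_Y, h_Z) = 1
  [-4/7, 5/7] . (h_Y, h_Z) = 1

Solving yields:
  h_Y = 7
  h_Z = 7

Starting state is Z, so the expected hitting time is h_Z = 7.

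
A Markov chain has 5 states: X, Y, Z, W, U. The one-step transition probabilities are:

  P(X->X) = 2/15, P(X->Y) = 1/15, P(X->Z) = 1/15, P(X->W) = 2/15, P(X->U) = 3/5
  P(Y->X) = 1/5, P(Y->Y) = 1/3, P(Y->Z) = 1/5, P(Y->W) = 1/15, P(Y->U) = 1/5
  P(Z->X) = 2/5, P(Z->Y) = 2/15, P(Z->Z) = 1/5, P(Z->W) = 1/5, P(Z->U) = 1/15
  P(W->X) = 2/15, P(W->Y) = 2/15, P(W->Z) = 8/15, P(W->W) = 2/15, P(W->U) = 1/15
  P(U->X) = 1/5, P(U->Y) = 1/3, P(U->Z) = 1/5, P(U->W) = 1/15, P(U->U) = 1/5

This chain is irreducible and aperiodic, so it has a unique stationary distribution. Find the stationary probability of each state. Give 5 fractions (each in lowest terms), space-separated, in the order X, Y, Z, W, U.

Answer: 9/41 644/3075 43/205 24/205 751/3075

Derivation:
The stationary distribution satisfies pi = pi * P, i.e.:
  pi_X = 2/15*pi_X + 1/5*pi_Y + 2/5*pi_Z + 2/15*pi_W + 1/5*pi_U
  pi_Y = 1/15*pi_X + 1/3*pi_Y + 2/15*pi_Z + 2/15*pi_W + 1/3*pi_U
  pi_Z = 1/15*pi_X + 1/5*pi_Y + 1/5*pi_Z + 8/15*pi_W + 1/5*pi_U
  pi_W = 2/15*pi_X + 1/15*pi_Y + 1/5*pi_Z + 2/15*pi_W + 1/15*pi_U
  pi_U = 3/5*pi_X + 1/5*pi_Y + 1/15*pi_Z + 1/15*pi_W + 1/5*pi_U
with normalization: pi_X + pi_Y + pi_Z + pi_W + pi_U = 1.

Using the first 4 balance equations plus normalization, the linear system A*pi = b is:
  [-13/15, 1/5, 2/5, 2/15, 1/5] . pi = 0
  [1/15, -2/3, 2/15, 2/15, 1/3] . pi = 0
  [1/15, 1/5, -4/5, 8/15, 1/5] . pi = 0
  [2/15, 1/15, 1/5, -13/15, 1/15] . pi = 0
  [1, 1, 1, 1, 1] . pi = 1

Solving yields:
  pi_X = 9/41
  pi_Y = 644/3075
  pi_Z = 43/205
  pi_W = 24/205
  pi_U = 751/3075

Verification (pi * P):
  9/41*2/15 + 644/3075*1/5 + 43/205*2/5 + 24/205*2/15 + 751/3075*1/5 = 9/41 = pi_X  (ok)
  9/41*1/15 + 644/3075*1/3 + 43/205*2/15 + 24/205*2/15 + 751/3075*1/3 = 644/3075 = pi_Y  (ok)
  9/41*1/15 + 644/3075*1/5 + 43/205*1/5 + 24/205*8/15 + 751/3075*1/5 = 43/205 = pi_Z  (ok)
  9/41*2/15 + 644/3075*1/15 + 43/205*1/5 + 24/205*2/15 + 751/3075*1/15 = 24/205 = pi_W  (ok)
  9/41*3/5 + 644/3075*1/5 + 43/205*1/15 + 24/205*1/15 + 751/3075*1/5 = 751/3075 = pi_U  (ok)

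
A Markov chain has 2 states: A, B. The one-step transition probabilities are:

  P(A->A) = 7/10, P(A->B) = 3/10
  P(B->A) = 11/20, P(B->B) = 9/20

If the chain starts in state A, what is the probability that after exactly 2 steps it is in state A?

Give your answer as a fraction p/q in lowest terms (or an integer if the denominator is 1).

Answer: 131/200

Derivation:
Computing P^2 by repeated multiplication:
P^1 =
  A: [7/10, 3/10]
  B: [11/20, 9/20]
P^2 =
  A: [131/200, 69/200]
  B: [253/400, 147/400]

(P^2)[A -> A] = 131/200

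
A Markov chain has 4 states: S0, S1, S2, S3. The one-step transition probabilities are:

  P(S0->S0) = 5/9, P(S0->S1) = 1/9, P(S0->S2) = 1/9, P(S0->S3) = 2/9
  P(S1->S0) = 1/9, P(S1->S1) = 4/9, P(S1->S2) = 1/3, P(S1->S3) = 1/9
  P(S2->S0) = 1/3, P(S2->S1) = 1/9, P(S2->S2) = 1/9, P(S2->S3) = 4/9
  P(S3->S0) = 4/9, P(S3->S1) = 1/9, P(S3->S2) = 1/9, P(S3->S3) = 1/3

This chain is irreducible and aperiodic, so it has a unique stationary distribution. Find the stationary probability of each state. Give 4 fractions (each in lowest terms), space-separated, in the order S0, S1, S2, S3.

Answer: 181/432 1/6 4/27 115/432

Derivation:
The stationary distribution satisfies pi = pi * P, i.e.:
  pi_S0 = 5/9*pi_S0 + 1/9*pi_S1 + 1/3*pi_S2 + 4/9*pi_S3
  pi_S1 = 1/9*pi_S0 + 4/9*pi_S1 + 1/9*pi_S2 + 1/9*pi_S3
  pi_S2 = 1/9*pi_S0 + 1/3*pi_S1 + 1/9*pi_S2 + 1/9*pi_S3
  pi_S3 = 2/9*pi_S0 + 1/9*pi_S1 + 4/9*pi_S2 + 1/3*pi_S3
with normalization: pi_S0 + pi_S1 + pi_S2 + pi_S3 = 1.

Using the first 3 balance equations plus normalization, the linear system A*pi = b is:
  [-4/9, 1/9, 1/3, 4/9] . pi = 0
  [1/9, -5/9, 1/9, 1/9] . pi = 0
  [1/9, 1/3, -8/9, 1/9] . pi = 0
  [1, 1, 1, 1] . pi = 1

Solving yields:
  pi_S0 = 181/432
  pi_S1 = 1/6
  pi_S2 = 4/27
  pi_S3 = 115/432

Verification (pi * P):
  181/432*5/9 + 1/6*1/9 + 4/27*1/3 + 115/432*4/9 = 181/432 = pi_S0  (ok)
  181/432*1/9 + 1/6*4/9 + 4/27*1/9 + 115/432*1/9 = 1/6 = pi_S1  (ok)
  181/432*1/9 + 1/6*1/3 + 4/27*1/9 + 115/432*1/9 = 4/27 = pi_S2  (ok)
  181/432*2/9 + 1/6*1/9 + 4/27*4/9 + 115/432*1/3 = 115/432 = pi_S3  (ok)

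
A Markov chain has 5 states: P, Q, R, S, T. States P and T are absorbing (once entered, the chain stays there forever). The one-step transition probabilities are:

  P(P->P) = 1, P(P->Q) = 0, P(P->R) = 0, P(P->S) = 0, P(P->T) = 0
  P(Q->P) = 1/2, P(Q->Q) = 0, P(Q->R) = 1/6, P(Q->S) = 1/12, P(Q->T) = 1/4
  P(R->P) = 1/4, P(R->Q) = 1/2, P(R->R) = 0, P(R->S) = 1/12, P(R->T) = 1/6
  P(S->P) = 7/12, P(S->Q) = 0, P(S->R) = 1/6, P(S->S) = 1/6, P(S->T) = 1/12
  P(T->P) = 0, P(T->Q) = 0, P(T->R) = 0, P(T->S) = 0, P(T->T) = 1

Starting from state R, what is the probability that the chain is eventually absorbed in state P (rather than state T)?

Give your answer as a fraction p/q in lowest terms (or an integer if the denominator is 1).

Let a_i = P(absorbed in P | start in state i).
Boundary conditions: a_P = 1, a_T = 0.
For each transient state i, a_i = sum_j P(i->j) * a_j:
  a_Q = 1/2*a_P + 0*a_Q + 1/6*a_R + 1/12*a_S + 1/4*a_T
  a_R = 1/4*a_P + 1/2*a_Q + 0*a_R + 1/12*a_S + 1/6*a_T
  a_S = 7/12*a_P + 0*a_Q + 1/6*a_R + 1/6*a_S + 1/12*a_T

Substituting a_P = 1 and a_T = 0, rearrange to (I - Q) a = r where r[i] = P(i -> P):
  [1, -1/6, -1/12] . (a_Q, a_R, a_S) = 1/2
  [-1/2, 1, -1/12] . (a_Q, a_R, a_S) = 1/4
  [0, -1/6, 5/6] . (a_Q, a_R, a_S) = 7/12

Solving yields:
  a_Q = 218/321
  a_R = 141/214
  a_S = 89/107

Starting state is R, so the absorption probability is a_R = 141/214.

Answer: 141/214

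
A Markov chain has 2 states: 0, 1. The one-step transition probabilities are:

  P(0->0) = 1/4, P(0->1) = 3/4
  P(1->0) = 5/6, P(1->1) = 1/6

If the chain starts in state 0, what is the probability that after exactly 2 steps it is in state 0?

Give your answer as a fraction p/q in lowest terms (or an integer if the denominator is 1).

Answer: 11/16

Derivation:
Computing P^2 by repeated multiplication:
P^1 =
  0: [1/4, 3/4]
  1: [5/6, 1/6]
P^2 =
  0: [11/16, 5/16]
  1: [25/72, 47/72]

(P^2)[0 -> 0] = 11/16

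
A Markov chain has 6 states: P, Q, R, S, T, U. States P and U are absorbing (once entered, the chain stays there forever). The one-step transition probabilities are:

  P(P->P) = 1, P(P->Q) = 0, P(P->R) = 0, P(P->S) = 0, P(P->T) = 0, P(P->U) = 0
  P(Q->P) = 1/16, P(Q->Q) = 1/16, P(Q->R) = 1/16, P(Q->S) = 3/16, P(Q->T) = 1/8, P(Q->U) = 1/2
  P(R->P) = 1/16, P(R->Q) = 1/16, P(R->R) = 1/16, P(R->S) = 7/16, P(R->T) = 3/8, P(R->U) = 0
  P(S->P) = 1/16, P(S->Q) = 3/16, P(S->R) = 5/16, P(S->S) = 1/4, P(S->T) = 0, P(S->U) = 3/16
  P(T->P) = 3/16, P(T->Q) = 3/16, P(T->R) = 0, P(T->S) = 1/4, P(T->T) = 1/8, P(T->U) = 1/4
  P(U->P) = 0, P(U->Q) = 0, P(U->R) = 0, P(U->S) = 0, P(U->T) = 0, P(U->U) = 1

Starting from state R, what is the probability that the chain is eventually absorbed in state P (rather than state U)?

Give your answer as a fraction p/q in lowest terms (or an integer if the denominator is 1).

Let a_i = P(absorbed in P | start in state i).
Boundary conditions: a_P = 1, a_U = 0.
For each transient state i, a_i = sum_j P(i->j) * a_j:
  a_Q = 1/16*a_P + 1/16*a_Q + 1/16*a_R + 3/16*a_S + 1/8*a_T + 1/2*a_U
  a_R = 1/16*a_P + 1/16*a_Q + 1/16*a_R + 7/16*a_S + 3/8*a_T + 0*a_U
  a_S = 1/16*a_P + 3/16*a_Q + 5/16*a_R + 1/4*a_S + 0*a_T + 3/16*a_U
  a_T = 3/16*a_P + 3/16*a_Q + 0*a_R + 1/4*a_S + 1/8*a_T + 1/4*a_U

Substituting a_P = 1 and a_U = 0, rearrange to (I - Q) a = r where r[i] = P(i -> P):
  [15/16, -1/16, -3/16, -1/8] . (a_Q, a_R, a_S, a_T) = 1/16
  [-1/16, 15/16, -7/16, -3/8] . (a_Q, a_R, a_S, a_T) = 1/16
  [-3/16, -5/16, 3/4, 0] . (a_Q, a_R, a_S, a_T) = 1/16
  [-3/16, 0, -1/4, 7/8] . (a_Q, a_R, a_S, a_T) = 3/16

Solving yields:
  a_Q = 1139/6065
  a_R = 2054/6065
  a_S = 1646/6065
  a_T = 2014/6065

Starting state is R, so the absorption probability is a_R = 2054/6065.

Answer: 2054/6065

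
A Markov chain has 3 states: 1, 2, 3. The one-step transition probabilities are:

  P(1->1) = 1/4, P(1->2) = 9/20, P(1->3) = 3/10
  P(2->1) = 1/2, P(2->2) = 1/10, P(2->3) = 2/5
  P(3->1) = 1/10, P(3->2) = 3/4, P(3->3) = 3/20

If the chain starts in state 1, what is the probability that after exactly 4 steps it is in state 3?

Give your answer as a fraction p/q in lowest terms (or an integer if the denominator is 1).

Computing P^4 by repeated multiplication:
P^1 =
  1: [1/4, 9/20, 3/10]
  2: [1/2, 1/10, 2/5]
  3: [1/10, 3/4, 3/20]
P^2 =
  1: [127/400, 153/400, 3/10]
  2: [43/200, 107/200, 1/4]
  3: [83/200, 93/400, 141/400]
P^3 =
  1: [481/1600, 3249/8000, 1173/4000]
  2: [277/800, 1351/4000, 79/250]
  3: [1021/4000, 759/1600, 2163/8000]
P^4 =
  1: [49207/160000, 63333/160000, 2373/8000]
  2: [22963/80000, 34127/80000, 2291/8000]
  3: [26243/80000, 58413/160000, 49101/160000]

(P^4)[1 -> 3] = 2373/8000

Answer: 2373/8000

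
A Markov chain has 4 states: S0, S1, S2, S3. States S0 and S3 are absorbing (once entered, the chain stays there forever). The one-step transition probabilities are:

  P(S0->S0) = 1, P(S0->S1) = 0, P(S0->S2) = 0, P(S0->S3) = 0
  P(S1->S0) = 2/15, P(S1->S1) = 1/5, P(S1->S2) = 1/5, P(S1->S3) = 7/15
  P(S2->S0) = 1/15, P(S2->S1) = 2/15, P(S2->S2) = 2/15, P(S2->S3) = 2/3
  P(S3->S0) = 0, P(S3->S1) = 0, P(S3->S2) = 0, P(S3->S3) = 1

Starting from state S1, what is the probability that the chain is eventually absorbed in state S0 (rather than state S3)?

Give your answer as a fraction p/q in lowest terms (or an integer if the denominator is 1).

Let a_i = P(absorbed in S0 | start in state i).
Boundary conditions: a_S0 = 1, a_S3 = 0.
For each transient state i, a_i = sum_j P(i->j) * a_j:
  a_S1 = 2/15*a_S0 + 1/5*a_S1 + 1/5*a_S2 + 7/15*a_S3
  a_S2 = 1/15*a_S0 + 2/15*a_S1 + 2/15*a_S2 + 2/3*a_S3

Substituting a_S0 = 1 and a_S3 = 0, rearrange to (I - Q) a = r where r[i] = P(i -> S0):
  [4/5, -1/5] . (a_S1, a_S2) = 2/15
  [-2/15, 13/15] . (a_S1, a_S2) = 1/15

Solving yields:
  a_S1 = 29/150
  a_S2 = 8/75

Starting state is S1, so the absorption probability is a_S1 = 29/150.

Answer: 29/150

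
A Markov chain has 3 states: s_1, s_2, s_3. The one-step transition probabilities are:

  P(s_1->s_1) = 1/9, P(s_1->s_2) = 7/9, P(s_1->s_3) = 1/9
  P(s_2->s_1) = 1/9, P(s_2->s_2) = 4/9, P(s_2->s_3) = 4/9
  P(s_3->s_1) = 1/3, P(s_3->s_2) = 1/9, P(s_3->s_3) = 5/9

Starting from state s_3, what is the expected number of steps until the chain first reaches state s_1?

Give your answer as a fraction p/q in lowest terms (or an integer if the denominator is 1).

Let h_i = expected steps to first reach s_1 from state i.
Boundary: h_s_1 = 0.
First-step equations for the other states:
  h_s_2 = 1 + 1/9*h_s_1 + 4/9*h_s_2 + 4/9*h_s_3
  h_s_3 = 1 + 1/3*h_s_1 + 1/9*h_s_2 + 5/9*h_s_3

Substituting h_s_1 = 0 and rearranging gives the linear system (I - Q) h = 1:
  [5/9, -4/9] . (h_s_2, h_s_3) = 1
  [-1/9, 4/9] . (h_s_2, h_s_3) = 1

Solving yields:
  h_s_2 = 9/2
  h_s_3 = 27/8

Starting state is s_3, so the expected hitting time is h_s_3 = 27/8.

Answer: 27/8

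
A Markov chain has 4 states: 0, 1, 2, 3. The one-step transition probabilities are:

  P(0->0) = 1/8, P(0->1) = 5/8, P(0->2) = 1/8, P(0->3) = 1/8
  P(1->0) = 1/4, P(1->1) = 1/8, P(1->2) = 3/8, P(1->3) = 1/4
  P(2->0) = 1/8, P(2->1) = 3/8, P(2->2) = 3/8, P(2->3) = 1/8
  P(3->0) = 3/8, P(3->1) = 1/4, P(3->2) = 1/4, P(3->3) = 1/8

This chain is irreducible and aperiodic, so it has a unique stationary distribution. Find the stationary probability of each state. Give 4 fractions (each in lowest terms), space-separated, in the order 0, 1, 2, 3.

Answer: 65/314 51/157 95/314 26/157

Derivation:
The stationary distribution satisfies pi = pi * P, i.e.:
  pi_0 = 1/8*pi_0 + 1/4*pi_1 + 1/8*pi_2 + 3/8*pi_3
  pi_1 = 5/8*pi_0 + 1/8*pi_1 + 3/8*pi_2 + 1/4*pi_3
  pi_2 = 1/8*pi_0 + 3/8*pi_1 + 3/8*pi_2 + 1/4*pi_3
  pi_3 = 1/8*pi_0 + 1/4*pi_1 + 1/8*pi_2 + 1/8*pi_3
with normalization: pi_0 + pi_1 + pi_2 + pi_3 = 1.

Using the first 3 balance equations plus normalization, the linear system A*pi = b is:
  [-7/8, 1/4, 1/8, 3/8] . pi = 0
  [5/8, -7/8, 3/8, 1/4] . pi = 0
  [1/8, 3/8, -5/8, 1/4] . pi = 0
  [1, 1, 1, 1] . pi = 1

Solving yields:
  pi_0 = 65/314
  pi_1 = 51/157
  pi_2 = 95/314
  pi_3 = 26/157

Verification (pi * P):
  65/314*1/8 + 51/157*1/4 + 95/314*1/8 + 26/157*3/8 = 65/314 = pi_0  (ok)
  65/314*5/8 + 51/157*1/8 + 95/314*3/8 + 26/157*1/4 = 51/157 = pi_1  (ok)
  65/314*1/8 + 51/157*3/8 + 95/314*3/8 + 26/157*1/4 = 95/314 = pi_2  (ok)
  65/314*1/8 + 51/157*1/4 + 95/314*1/8 + 26/157*1/8 = 26/157 = pi_3  (ok)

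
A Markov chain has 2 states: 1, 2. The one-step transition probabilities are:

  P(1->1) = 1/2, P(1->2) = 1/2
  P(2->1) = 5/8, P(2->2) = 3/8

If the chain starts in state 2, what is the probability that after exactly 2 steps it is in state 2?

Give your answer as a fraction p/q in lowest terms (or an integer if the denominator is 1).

Computing P^2 by repeated multiplication:
P^1 =
  1: [1/2, 1/2]
  2: [5/8, 3/8]
P^2 =
  1: [9/16, 7/16]
  2: [35/64, 29/64]

(P^2)[2 -> 2] = 29/64

Answer: 29/64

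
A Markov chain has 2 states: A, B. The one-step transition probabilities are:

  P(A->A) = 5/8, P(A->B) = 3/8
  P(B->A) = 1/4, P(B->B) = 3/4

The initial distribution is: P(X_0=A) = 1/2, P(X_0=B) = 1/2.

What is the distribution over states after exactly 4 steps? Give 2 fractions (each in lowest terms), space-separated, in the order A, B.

Answer: 3293/8192 4899/8192

Derivation:
Propagating the distribution step by step (d_{t+1} = d_t * P):
d_0 = (A=1/2, B=1/2)
  d_1[A] = 1/2*5/8 + 1/2*1/4 = 7/16
  d_1[B] = 1/2*3/8 + 1/2*3/4 = 9/16
d_1 = (A=7/16, B=9/16)
  d_2[A] = 7/16*5/8 + 9/16*1/4 = 53/128
  d_2[B] = 7/16*3/8 + 9/16*3/4 = 75/128
d_2 = (A=53/128, B=75/128)
  d_3[A] = 53/128*5/8 + 75/128*1/4 = 415/1024
  d_3[B] = 53/128*3/8 + 75/128*3/4 = 609/1024
d_3 = (A=415/1024, B=609/1024)
  d_4[A] = 415/1024*5/8 + 609/1024*1/4 = 3293/8192
  d_4[B] = 415/1024*3/8 + 609/1024*3/4 = 4899/8192
d_4 = (A=3293/8192, B=4899/8192)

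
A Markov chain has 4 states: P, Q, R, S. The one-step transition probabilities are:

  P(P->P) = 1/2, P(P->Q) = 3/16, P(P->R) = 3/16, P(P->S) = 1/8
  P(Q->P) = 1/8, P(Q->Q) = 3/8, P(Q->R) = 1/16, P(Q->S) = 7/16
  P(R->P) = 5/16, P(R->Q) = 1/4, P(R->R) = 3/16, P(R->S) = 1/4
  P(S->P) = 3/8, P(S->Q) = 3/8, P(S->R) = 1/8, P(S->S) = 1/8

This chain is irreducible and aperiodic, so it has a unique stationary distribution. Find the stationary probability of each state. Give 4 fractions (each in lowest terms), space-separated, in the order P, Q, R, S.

Answer: 1058/3163 934/3163 430/3163 741/3163

Derivation:
The stationary distribution satisfies pi = pi * P, i.e.:
  pi_P = 1/2*pi_P + 1/8*pi_Q + 5/16*pi_R + 3/8*pi_S
  pi_Q = 3/16*pi_P + 3/8*pi_Q + 1/4*pi_R + 3/8*pi_S
  pi_R = 3/16*pi_P + 1/16*pi_Q + 3/16*pi_R + 1/8*pi_S
  pi_S = 1/8*pi_P + 7/16*pi_Q + 1/4*pi_R + 1/8*pi_S
with normalization: pi_P + pi_Q + pi_R + pi_S = 1.

Using the first 3 balance equations plus normalization, the linear system A*pi = b is:
  [-1/2, 1/8, 5/16, 3/8] . pi = 0
  [3/16, -5/8, 1/4, 3/8] . pi = 0
  [3/16, 1/16, -13/16, 1/8] . pi = 0
  [1, 1, 1, 1] . pi = 1

Solving yields:
  pi_P = 1058/3163
  pi_Q = 934/3163
  pi_R = 430/3163
  pi_S = 741/3163

Verification (pi * P):
  1058/3163*1/2 + 934/3163*1/8 + 430/3163*5/16 + 741/3163*3/8 = 1058/3163 = pi_P  (ok)
  1058/3163*3/16 + 934/3163*3/8 + 430/3163*1/4 + 741/3163*3/8 = 934/3163 = pi_Q  (ok)
  1058/3163*3/16 + 934/3163*1/16 + 430/3163*3/16 + 741/3163*1/8 = 430/3163 = pi_R  (ok)
  1058/3163*1/8 + 934/3163*7/16 + 430/3163*1/4 + 741/3163*1/8 = 741/3163 = pi_S  (ok)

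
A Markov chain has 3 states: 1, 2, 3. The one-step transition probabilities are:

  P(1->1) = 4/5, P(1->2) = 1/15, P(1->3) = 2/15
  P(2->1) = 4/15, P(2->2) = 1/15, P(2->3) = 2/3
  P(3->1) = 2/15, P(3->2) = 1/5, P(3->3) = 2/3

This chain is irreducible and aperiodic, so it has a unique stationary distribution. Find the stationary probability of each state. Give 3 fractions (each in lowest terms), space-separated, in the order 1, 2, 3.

The stationary distribution satisfies pi = pi * P, i.e.:
  pi_1 = 4/5*pi_1 + 4/15*pi_2 + 2/15*pi_3
  pi_2 = 1/15*pi_1 + 1/15*pi_2 + 1/5*pi_3
  pi_3 = 2/15*pi_1 + 2/3*pi_2 + 2/3*pi_3
with normalization: pi_1 + pi_2 + pi_3 = 1.

Using the first 2 balance equations plus normalization, the linear system A*pi = b is:
  [-1/5, 4/15, 2/15] . pi = 0
  [1/15, -14/15, 1/5] . pi = 0
  [1, 1, 1] . pi = 1

Solving yields:
  pi_1 = 40/89
  pi_2 = 11/89
  pi_3 = 38/89

Verification (pi * P):
  40/89*4/5 + 11/89*4/15 + 38/89*2/15 = 40/89 = pi_1  (ok)
  40/89*1/15 + 11/89*1/15 + 38/89*1/5 = 11/89 = pi_2  (ok)
  40/89*2/15 + 11/89*2/3 + 38/89*2/3 = 38/89 = pi_3  (ok)

Answer: 40/89 11/89 38/89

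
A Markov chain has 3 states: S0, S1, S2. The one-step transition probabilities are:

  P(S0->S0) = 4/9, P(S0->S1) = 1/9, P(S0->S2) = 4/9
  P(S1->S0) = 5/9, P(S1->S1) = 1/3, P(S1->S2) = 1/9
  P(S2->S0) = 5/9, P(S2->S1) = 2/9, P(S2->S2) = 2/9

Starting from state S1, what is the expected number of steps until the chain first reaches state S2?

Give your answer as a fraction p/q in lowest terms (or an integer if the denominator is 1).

Let h_i = expected steps to first reach S2 from state i.
Boundary: h_S2 = 0.
First-step equations for the other states:
  h_S0 = 1 + 4/9*h_S0 + 1/9*h_S1 + 4/9*h_S2
  h_S1 = 1 + 5/9*h_S0 + 1/3*h_S1 + 1/9*h_S2

Substituting h_S2 = 0 and rearranging gives the linear system (I - Q) h = 1:
  [5/9, -1/9] . (h_S0, h_S1) = 1
  [-5/9, 2/3] . (h_S0, h_S1) = 1

Solving yields:
  h_S0 = 63/25
  h_S1 = 18/5

Starting state is S1, so the expected hitting time is h_S1 = 18/5.

Answer: 18/5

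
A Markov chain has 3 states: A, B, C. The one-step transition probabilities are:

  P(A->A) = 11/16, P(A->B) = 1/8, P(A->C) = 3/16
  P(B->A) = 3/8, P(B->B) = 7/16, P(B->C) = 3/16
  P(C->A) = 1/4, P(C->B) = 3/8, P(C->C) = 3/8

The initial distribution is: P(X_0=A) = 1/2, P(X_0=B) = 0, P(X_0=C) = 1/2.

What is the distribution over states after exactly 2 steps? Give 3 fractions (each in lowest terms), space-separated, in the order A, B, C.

Answer: 249/512 35/128 123/512

Derivation:
Propagating the distribution step by step (d_{t+1} = d_t * P):
d_0 = (A=1/2, B=0, C=1/2)
  d_1[A] = 1/2*11/16 + 0*3/8 + 1/2*1/4 = 15/32
  d_1[B] = 1/2*1/8 + 0*7/16 + 1/2*3/8 = 1/4
  d_1[C] = 1/2*3/16 + 0*3/16 + 1/2*3/8 = 9/32
d_1 = (A=15/32, B=1/4, C=9/32)
  d_2[A] = 15/32*11/16 + 1/4*3/8 + 9/32*1/4 = 249/512
  d_2[B] = 15/32*1/8 + 1/4*7/16 + 9/32*3/8 = 35/128
  d_2[C] = 15/32*3/16 + 1/4*3/16 + 9/32*3/8 = 123/512
d_2 = (A=249/512, B=35/128, C=123/512)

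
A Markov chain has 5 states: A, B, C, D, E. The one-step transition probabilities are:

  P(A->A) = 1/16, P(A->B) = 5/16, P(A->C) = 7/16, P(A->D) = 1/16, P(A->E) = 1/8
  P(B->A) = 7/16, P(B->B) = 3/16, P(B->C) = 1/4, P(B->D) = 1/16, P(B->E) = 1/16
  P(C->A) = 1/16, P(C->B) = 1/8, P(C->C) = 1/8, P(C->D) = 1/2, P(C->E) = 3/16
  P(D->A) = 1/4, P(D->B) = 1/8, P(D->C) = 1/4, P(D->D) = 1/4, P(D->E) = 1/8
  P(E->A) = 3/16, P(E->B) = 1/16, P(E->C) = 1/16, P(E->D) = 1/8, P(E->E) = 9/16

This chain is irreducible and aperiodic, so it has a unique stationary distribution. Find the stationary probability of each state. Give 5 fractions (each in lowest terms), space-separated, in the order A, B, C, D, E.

Answer: 38/201 94/603 130/603 127/603 46/201

Derivation:
The stationary distribution satisfies pi = pi * P, i.e.:
  pi_A = 1/16*pi_A + 7/16*pi_B + 1/16*pi_C + 1/4*pi_D + 3/16*pi_E
  pi_B = 5/16*pi_A + 3/16*pi_B + 1/8*pi_C + 1/8*pi_D + 1/16*pi_E
  pi_C = 7/16*pi_A + 1/4*pi_B + 1/8*pi_C + 1/4*pi_D + 1/16*pi_E
  pi_D = 1/16*pi_A + 1/16*pi_B + 1/2*pi_C + 1/4*pi_D + 1/8*pi_E
  pi_E = 1/8*pi_A + 1/16*pi_B + 3/16*pi_C + 1/8*pi_D + 9/16*pi_E
with normalization: pi_A + pi_B + pi_C + pi_D + pi_E = 1.

Using the first 4 balance equations plus normalization, the linear system A*pi = b is:
  [-15/16, 7/16, 1/16, 1/4, 3/16] . pi = 0
  [5/16, -13/16, 1/8, 1/8, 1/16] . pi = 0
  [7/16, 1/4, -7/8, 1/4, 1/16] . pi = 0
  [1/16, 1/16, 1/2, -3/4, 1/8] . pi = 0
  [1, 1, 1, 1, 1] . pi = 1

Solving yields:
  pi_A = 38/201
  pi_B = 94/603
  pi_C = 130/603
  pi_D = 127/603
  pi_E = 46/201

Verification (pi * P):
  38/201*1/16 + 94/603*7/16 + 130/603*1/16 + 127/603*1/4 + 46/201*3/16 = 38/201 = pi_A  (ok)
  38/201*5/16 + 94/603*3/16 + 130/603*1/8 + 127/603*1/8 + 46/201*1/16 = 94/603 = pi_B  (ok)
  38/201*7/16 + 94/603*1/4 + 130/603*1/8 + 127/603*1/4 + 46/201*1/16 = 130/603 = pi_C  (ok)
  38/201*1/16 + 94/603*1/16 + 130/603*1/2 + 127/603*1/4 + 46/201*1/8 = 127/603 = pi_D  (ok)
  38/201*1/8 + 94/603*1/16 + 130/603*3/16 + 127/603*1/8 + 46/201*9/16 = 46/201 = pi_E  (ok)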